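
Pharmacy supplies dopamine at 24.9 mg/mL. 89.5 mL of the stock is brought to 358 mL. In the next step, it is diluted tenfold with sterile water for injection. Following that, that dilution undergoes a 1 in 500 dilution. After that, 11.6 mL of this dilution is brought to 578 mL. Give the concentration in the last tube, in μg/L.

Overall dilution factor = 4 × 10 × 500 × 49.83 = 9.97 × 10⁵.
24.9 mg/mL / 9.97 × 10⁵ = 2.50 × 10⁻⁵ mg/mL = 25.0 μg/L.

25.0 μg/L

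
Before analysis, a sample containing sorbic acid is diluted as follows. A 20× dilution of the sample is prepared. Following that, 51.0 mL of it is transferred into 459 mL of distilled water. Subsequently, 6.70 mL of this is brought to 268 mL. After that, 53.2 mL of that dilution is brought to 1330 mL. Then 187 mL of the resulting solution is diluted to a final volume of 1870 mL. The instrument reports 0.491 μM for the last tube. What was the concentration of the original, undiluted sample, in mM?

982 mM

Overall dilution factor = 20 × 10 × 40 × 25 × 10 = 2.00 × 10⁶.
Original = 0.491 μM × 2.00 × 10⁶ = 9.82 × 10⁵ μM = 982 mM.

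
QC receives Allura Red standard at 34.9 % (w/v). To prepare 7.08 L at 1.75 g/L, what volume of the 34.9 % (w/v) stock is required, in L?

1.75 g/L = 0.175 % (w/v).
V₁ = C₂V₂/C₁ = 0.175 × 7.08 / 34.9 = 0.0355 L.

0.0355 L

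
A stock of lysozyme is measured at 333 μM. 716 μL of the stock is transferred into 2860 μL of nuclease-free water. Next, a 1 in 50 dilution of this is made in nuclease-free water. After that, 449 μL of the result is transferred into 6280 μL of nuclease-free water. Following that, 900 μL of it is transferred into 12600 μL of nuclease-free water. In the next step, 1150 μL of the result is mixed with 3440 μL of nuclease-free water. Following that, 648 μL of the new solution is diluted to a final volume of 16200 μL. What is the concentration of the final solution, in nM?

Overall dilution factor = 4.994 × 50 × 14.99 × 15 × 3.991 × 25 = 5.60 × 10⁶.
333 μM / 5.60 × 10⁶ = 5.94 × 10⁻⁵ μM = 0.0594 nM.

0.0594 nM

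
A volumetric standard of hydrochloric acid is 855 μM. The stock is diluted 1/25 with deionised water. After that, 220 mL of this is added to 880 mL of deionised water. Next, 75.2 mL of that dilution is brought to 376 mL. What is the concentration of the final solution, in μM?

1.37 μM

Overall dilution factor = 25 × 5 × 5 = 625.
855 μM / 625 = 1.37 μM.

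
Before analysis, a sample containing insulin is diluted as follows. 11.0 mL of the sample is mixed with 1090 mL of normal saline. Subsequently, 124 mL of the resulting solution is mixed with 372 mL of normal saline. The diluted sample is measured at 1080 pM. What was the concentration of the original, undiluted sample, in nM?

Overall dilution factor = 100.1 × 4 = 400.
Original = 1080 pM × 400 = 4.32 × 10⁵ pM = 432 nM.

432 nM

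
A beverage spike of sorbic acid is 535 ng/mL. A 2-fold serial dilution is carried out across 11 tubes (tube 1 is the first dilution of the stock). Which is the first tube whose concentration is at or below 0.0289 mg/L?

Tube n has concentration 535 ng/mL / 2ⁿ.
Need 2ⁿ ≥ 535 ng/mL / 0.0289 mg/L = 18.5, so n ≥ 4.21.
First such tube: n = 5.

tube 5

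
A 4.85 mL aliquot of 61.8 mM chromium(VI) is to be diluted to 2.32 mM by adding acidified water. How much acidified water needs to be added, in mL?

124 mL

V₂ = C₁V₁/C₂ = 61.8 × 4.85 / 2.32 = 129 mL.
Diluent to add = V₂ − V₁ = 129 − 4.85 = 124 mL.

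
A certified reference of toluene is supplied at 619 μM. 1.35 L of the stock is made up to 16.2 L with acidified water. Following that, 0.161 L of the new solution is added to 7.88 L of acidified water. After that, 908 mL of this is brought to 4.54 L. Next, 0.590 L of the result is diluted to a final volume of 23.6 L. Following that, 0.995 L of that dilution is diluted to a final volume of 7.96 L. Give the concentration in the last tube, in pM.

646 pM

Overall dilution factor = 12 × 49.94 × 5 × 40 × 8 = 9.59 × 10⁵.
619 μM / 9.59 × 10⁵ = 6.46 × 10⁻⁴ μM = 646 pM.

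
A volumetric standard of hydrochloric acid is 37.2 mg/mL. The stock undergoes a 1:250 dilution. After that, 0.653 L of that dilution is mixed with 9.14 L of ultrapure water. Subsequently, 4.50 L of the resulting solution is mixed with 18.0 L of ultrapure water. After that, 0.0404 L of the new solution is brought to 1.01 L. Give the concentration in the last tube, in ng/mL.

Overall dilution factor = 250 × 15.00 × 5 × 25 = 4.69 × 10⁵.
37.2 mg/mL / 4.69 × 10⁵ = 7.94 × 10⁻⁵ mg/mL = 79.4 ng/mL.

79.4 ng/mL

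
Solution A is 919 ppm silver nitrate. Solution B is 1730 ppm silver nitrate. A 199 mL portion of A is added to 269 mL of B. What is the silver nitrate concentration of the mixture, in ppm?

1390 ppm

C_mix = (C_A·V_A + C_B·V_B)/(V_A + V_B) = (919×199 + 1730×269) / 468.0 = 1385 ppm.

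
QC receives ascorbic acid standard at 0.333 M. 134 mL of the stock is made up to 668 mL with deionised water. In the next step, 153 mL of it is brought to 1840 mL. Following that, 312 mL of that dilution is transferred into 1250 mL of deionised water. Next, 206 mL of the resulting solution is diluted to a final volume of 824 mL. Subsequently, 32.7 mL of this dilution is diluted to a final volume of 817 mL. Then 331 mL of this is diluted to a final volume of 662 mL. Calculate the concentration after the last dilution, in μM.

Overall dilution factor = 4.985 × 12.03 × 5.006 × 4 × 24.98 × 2 = 6.00 × 10⁴.
0.333 M / 6.00 × 10⁴ = 5.55 × 10⁻⁶ M = 5.55 μM.

5.55 μM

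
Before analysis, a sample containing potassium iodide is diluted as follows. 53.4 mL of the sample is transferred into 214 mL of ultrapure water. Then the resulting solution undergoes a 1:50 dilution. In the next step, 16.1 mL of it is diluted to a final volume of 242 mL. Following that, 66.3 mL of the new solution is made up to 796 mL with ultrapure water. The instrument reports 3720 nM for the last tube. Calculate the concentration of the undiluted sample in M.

Overall dilution factor = 5.007 × 50 × 15.03 × 12.01 = 4.52 × 10⁴.
Original = 3720 nM × 4.52 × 10⁴ = 1.68 × 10⁸ nM = 0.168 M.

0.168 M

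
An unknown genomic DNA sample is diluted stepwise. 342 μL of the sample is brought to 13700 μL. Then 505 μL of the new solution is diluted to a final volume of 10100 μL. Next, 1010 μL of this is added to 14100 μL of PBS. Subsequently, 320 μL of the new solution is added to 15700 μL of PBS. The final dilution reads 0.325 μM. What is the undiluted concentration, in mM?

Overall dilution factor = 40.06 × 20 × 14.96 × 50.06 = 6.00 × 10⁵.
Original = 0.325 μM × 6.00 × 10⁵ = 1.95 × 10⁵ μM = 195 mM.

195 mM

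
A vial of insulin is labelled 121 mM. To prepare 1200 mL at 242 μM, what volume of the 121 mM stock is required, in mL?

242 μM = 0.242 mM.
V₁ = C₂V₂/C₁ = 0.242 × 1200 / 121 = 2.40 mL.

2.40 mL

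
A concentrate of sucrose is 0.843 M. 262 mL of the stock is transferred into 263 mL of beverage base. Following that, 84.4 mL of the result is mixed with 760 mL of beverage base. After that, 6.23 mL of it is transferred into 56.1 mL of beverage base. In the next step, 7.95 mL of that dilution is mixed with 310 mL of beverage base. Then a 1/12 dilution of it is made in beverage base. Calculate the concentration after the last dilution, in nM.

Overall dilution factor = 2.004 × 10.00 × 10.00 × 39.99 × 12 = 9.63 × 10⁴.
0.843 M / 9.63 × 10⁴ = 8.76 × 10⁻⁶ M = 8760 nM.

8760 nM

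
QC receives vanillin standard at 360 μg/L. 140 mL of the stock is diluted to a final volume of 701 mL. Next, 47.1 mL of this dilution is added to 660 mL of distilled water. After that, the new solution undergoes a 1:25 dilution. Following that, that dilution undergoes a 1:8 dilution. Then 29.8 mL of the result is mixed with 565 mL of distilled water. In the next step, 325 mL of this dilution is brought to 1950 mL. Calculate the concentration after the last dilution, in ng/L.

Overall dilution factor = 5.007 × 15.01 × 25 × 8 × 19.96 × 6 = 1.80 × 10⁶.
360 μg/L / 1.80 × 10⁶ = 2.00 × 10⁻⁴ μg/L = 0.200 ng/L.

0.200 ng/L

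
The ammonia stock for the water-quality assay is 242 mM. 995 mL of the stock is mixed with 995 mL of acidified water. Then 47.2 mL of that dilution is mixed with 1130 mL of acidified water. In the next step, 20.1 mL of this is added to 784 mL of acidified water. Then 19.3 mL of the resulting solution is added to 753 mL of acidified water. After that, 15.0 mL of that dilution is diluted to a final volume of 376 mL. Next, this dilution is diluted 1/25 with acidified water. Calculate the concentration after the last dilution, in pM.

4840 pM

Overall dilution factor = 2 × 24.94 × 40.00 × 40.02 × 25.07 × 25 = 5.00 × 10⁷.
242 mM / 5.00 × 10⁷ = 4.84 × 10⁻⁶ mM = 4840 pM.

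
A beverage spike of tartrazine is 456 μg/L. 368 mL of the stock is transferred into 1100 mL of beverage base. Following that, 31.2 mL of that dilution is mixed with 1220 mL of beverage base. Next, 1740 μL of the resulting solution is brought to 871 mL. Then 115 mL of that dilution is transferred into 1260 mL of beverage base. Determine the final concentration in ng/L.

Overall dilution factor = 3.989 × 40.10 × 500.6 × 11.96 = 9.57 × 10⁵.
456 μg/L / 9.57 × 10⁵ = 4.76 × 10⁻⁴ μg/L = 0.476 ng/L.

0.476 ng/L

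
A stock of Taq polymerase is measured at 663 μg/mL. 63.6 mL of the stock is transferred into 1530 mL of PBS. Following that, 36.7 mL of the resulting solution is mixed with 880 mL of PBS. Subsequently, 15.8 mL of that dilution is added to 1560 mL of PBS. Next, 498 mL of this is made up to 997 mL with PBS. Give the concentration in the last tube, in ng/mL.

Overall dilution factor = 25.06 × 24.98 × 99.73 × 2.002 = 1.25 × 10⁵.
663 μg/mL / 1.25 × 10⁵ = 5.31 × 10⁻³ μg/mL = 5.31 ng/mL.

5.31 ng/mL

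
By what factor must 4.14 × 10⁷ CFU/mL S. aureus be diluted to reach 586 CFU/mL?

7.06 × 10⁴

Factor = C₀/C_target = 4.14 × 10⁷ CFU/mL / 586 CFU/mL = 7.06 × 10⁴.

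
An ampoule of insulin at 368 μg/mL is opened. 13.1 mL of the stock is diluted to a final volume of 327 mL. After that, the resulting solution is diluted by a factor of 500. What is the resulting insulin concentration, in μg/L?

Overall dilution factor = 24.96 × 500 = 1.25 × 10⁴.
368 μg/mL / 1.25 × 10⁴ = 0.0295 μg/mL = 29.5 μg/L.

29.5 μg/L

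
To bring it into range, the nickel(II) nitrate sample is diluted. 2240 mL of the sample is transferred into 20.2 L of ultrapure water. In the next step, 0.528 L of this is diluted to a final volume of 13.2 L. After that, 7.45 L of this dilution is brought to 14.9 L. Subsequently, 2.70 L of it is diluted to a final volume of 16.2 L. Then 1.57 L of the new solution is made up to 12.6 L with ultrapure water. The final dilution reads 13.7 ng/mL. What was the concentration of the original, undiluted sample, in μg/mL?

330 μg/mL

Overall dilution factor = 10.02 × 25 × 2 × 6 × 8.025 = 2.41 × 10⁴.
Original = 13.7 ng/mL × 2.41 × 10⁴ = 3.30 × 10⁵ ng/mL = 330 μg/mL.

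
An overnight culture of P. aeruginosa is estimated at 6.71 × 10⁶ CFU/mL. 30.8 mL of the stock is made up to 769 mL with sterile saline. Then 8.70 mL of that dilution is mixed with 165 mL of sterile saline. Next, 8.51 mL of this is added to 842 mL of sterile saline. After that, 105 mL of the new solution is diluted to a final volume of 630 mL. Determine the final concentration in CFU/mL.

Overall dilution factor = 24.97 × 19.97 × 99.94 × 6 = 2.99 × 10⁵.
6.71 × 10⁶ CFU/mL / 2.99 × 10⁵ = 22.4 CFU/mL.

22.4 CFU/mL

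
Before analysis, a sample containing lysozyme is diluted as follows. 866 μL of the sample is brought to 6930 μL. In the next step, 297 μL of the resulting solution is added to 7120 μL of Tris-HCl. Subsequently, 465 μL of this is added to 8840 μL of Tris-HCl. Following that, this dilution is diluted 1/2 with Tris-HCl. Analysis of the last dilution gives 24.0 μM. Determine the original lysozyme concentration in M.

Overall dilution factor = 8.002 × 24.97 × 20.01 × 2 = 7998.
Original = 24.0 μM × 7998 = 1.92 × 10⁵ μM = 0.192 M.

0.192 M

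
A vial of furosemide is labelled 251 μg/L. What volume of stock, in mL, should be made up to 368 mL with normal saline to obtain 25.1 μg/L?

V₁ = C₂V₂/C₁ = 25.1 × 368 / 251 = 36.8 mL.

36.8 mL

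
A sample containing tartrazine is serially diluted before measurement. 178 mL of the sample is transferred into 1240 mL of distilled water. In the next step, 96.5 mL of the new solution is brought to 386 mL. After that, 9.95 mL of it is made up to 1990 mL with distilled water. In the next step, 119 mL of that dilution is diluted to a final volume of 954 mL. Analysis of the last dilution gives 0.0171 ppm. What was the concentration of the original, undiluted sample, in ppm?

874 ppm

Overall dilution factor = 7.966 × 4 × 200 × 8.017 = 5.11 × 10⁴.
Original = 0.0171 ppm × 5.11 × 10⁴ = 874 ppm.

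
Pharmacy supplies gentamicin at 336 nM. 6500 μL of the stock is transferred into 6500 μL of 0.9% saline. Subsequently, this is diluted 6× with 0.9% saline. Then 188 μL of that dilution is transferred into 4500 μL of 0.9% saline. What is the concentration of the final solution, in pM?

Overall dilution factor = 2 × 6 × 24.94 = 299.
336 nM / 299 = 1.12 nM = 1120 pM.

1120 pM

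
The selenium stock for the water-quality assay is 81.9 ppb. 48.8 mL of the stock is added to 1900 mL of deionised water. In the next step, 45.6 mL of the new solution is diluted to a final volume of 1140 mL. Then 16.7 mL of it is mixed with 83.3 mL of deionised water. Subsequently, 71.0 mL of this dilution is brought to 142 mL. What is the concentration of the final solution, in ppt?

6.85 ppt

Overall dilution factor = 39.93 × 25 × 5.988 × 2 = 1.20 × 10⁴.
81.9 ppb / 1.20 × 10⁴ = 6.85 × 10⁻³ ppb = 6.85 ppt.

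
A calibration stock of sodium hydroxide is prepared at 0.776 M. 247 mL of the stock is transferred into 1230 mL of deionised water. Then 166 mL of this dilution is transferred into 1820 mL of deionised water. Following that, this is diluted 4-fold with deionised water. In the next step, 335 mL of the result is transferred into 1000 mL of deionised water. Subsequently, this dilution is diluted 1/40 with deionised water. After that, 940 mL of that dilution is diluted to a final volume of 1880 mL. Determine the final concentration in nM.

8510 nM

Overall dilution factor = 5.980 × 11.96 × 4 × 3.985 × 40 × 2 = 9.12 × 10⁴.
0.776 M / 9.12 × 10⁴ = 8.51 × 10⁻⁶ M = 8510 nM.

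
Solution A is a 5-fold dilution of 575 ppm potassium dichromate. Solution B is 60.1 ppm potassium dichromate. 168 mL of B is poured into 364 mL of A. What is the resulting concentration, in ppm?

C_A = 575 ppm / 5 = 115 ppm.
C_mix = (C_A·V_A + C_B·V_B)/(V_A + V_B) = (115×364 + 60.1×168) / 532.0 = 97.7 ppm.

97.7 ppm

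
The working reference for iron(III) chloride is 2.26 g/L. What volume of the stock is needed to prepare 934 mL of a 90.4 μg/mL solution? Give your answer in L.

0.0374 L

90.4 μg/mL = 0.0904 g/L.
V₁ = C₂V₂/C₁ = 0.0904 × 934 / 2.26 = 37.4 mL = 0.0374 L.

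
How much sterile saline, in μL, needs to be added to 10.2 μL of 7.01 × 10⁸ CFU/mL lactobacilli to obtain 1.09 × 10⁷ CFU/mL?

V₂ = C₁V₁/C₂ = 7.01 × 10⁸ × 10.2 / 1.09 × 10⁷ = 656 μL.
Diluent to add = V₂ − V₁ = 656 − 10.2 = 646 μL.

646 μL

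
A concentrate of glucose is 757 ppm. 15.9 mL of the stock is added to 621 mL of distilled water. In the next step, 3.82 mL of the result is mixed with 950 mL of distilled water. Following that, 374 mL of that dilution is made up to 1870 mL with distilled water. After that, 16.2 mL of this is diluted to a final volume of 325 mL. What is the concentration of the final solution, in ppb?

0.755 ppb

Overall dilution factor = 40.06 × 249.7 × 5 × 20.06 = 1.00 × 10⁶.
757 ppm / 1.00 × 10⁶ = 7.55 × 10⁻⁴ ppm = 0.755 ppb.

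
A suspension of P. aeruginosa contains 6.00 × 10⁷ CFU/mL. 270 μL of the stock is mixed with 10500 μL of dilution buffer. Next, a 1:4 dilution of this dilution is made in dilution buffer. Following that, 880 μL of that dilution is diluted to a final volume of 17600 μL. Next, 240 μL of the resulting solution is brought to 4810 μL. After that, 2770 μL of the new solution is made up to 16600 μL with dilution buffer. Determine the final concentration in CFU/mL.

Overall dilution factor = 39.89 × 4 × 20 × 20.04 × 5.993 = 3.83 × 10⁵.
6.00 × 10⁷ CFU/mL / 3.83 × 10⁵ = 157 CFU/mL.

157 CFU/mL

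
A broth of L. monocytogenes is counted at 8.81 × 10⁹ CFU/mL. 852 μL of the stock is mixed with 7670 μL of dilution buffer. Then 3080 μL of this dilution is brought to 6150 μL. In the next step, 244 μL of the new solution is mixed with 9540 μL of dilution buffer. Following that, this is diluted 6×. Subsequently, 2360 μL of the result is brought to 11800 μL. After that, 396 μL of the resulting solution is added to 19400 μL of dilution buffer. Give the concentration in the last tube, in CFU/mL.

Overall dilution factor = 10.00 × 1.997 × 40.10 × 6 × 5 × 49.99 = 1.20 × 10⁶.
8.81 × 10⁹ CFU/mL / 1.20 × 10⁶ = 7340 CFU/mL.

7340 CFU/mL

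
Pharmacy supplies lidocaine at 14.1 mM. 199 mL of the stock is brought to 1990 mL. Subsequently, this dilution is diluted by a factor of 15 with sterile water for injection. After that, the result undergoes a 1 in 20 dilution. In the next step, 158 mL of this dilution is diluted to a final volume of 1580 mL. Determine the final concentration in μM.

0.470 μM

Overall dilution factor = 10 × 15 × 20 × 10 = 3.00 × 10⁴.
14.1 mM / 3.00 × 10⁴ = 4.70 × 10⁻⁴ mM = 0.470 μM.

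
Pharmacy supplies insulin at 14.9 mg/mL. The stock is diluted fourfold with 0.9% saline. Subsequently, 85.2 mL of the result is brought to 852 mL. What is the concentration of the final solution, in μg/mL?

372 μg/mL

Overall dilution factor = 4 × 10 = 40.0.
14.9 mg/mL / 40.0 = 0.372 mg/mL = 372 μg/mL.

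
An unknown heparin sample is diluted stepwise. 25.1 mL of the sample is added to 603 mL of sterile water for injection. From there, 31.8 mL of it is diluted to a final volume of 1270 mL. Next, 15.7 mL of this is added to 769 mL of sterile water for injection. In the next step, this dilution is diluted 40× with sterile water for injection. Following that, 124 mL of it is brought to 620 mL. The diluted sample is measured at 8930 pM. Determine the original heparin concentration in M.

Overall dilution factor = 25.02 × 39.94 × 49.98 × 40 × 5 = 9.99 × 10⁶.
Original = 8930 pM × 9.99 × 10⁶ = 8.92 × 10¹⁰ pM = 0.0892 M.

0.0892 M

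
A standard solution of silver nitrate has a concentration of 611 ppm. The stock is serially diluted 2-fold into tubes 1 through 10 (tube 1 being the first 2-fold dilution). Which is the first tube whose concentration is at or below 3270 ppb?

tube 8

Tube n has concentration 611 ppm / 2ⁿ.
Need 2ⁿ ≥ 611 ppm / 3270 ppb = 187, so n ≥ 7.55.
First such tube: n = 8.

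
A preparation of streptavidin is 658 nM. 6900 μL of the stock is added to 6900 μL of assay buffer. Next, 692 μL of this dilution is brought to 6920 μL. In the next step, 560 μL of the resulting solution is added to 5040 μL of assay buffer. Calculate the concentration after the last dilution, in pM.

3290 pM

Overall dilution factor = 2 × 10 × 10 = 200.
658 nM / 200 = 3.29 nM = 3290 pM.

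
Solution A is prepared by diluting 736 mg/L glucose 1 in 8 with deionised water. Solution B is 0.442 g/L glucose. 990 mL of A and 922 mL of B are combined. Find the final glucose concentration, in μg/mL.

261 μg/mL

C_A = 736 mg/L / 8 = 92.0 mg/L.
C_B = 0.442 g/L = 442 mg/L.
C_mix = (C_A·V_A + C_B·V_B)/(V_A + V_B) = (92.0×990 + 442×922) / 1912 = 261 mg/L = 261 μg/mL.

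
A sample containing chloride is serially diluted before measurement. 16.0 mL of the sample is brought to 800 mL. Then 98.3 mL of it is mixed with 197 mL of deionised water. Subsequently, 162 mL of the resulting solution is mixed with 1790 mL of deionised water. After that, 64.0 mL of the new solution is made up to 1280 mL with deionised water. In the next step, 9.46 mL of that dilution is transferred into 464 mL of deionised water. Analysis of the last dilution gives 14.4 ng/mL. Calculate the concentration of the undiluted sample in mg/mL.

26.1 mg/mL

Overall dilution factor = 50 × 3.004 × 12.05 × 20 × 50.05 = 1.81 × 10⁶.
Original = 14.4 ng/mL × 1.81 × 10⁶ = 2.61 × 10⁷ ng/mL = 26.1 mg/mL.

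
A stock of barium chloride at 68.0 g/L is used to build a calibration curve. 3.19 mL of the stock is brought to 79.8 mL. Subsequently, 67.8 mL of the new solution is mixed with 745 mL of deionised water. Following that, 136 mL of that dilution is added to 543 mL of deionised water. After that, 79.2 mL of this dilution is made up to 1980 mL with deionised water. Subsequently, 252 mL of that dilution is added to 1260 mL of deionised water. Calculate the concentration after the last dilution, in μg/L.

Overall dilution factor = 25.02 × 11.99 × 4.993 × 25 × 6 = 2.25 × 10⁵.
68.0 g/L / 2.25 × 10⁵ = 3.03 × 10⁻⁴ g/L = 303 μg/L.

303 μg/L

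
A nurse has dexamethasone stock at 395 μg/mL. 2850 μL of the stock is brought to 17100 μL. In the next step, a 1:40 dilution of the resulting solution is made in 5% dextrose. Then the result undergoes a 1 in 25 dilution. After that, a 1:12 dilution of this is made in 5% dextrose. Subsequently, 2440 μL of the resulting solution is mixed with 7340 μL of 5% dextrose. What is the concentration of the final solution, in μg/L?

1.37 μg/L

Overall dilution factor = 6 × 40 × 25 × 12 × 4.008 = 2.89 × 10⁵.
395 μg/mL / 2.89 × 10⁵ = 1.37 × 10⁻³ μg/mL = 1.37 μg/L.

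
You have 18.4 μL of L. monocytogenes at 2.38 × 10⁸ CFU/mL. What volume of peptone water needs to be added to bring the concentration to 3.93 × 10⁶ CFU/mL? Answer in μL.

V₂ = C₁V₁/C₂ = 2.38 × 10⁸ × 18.4 / 3.93 × 10⁶ = 1114 μL.
Diluent to add = V₂ − V₁ = 1114 − 18.4 = 1100 μL.

1100 μL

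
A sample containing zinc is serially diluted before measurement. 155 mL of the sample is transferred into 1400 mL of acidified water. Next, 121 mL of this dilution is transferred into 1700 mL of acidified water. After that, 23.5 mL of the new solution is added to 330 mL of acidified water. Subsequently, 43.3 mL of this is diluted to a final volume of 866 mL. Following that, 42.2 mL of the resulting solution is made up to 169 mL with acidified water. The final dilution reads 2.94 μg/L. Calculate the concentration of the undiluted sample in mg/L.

Overall dilution factor = 10.03 × 15.05 × 15.04 × 20 × 4.005 = 1.82 × 10⁵.
Original = 2.94 μg/L × 1.82 × 10⁵ = 5.35 × 10⁵ μg/L = 535 mg/L.

535 mg/L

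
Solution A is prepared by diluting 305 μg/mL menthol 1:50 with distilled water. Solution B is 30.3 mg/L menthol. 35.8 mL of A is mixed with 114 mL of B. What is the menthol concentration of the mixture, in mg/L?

C_A = 305 μg/mL / 50 = 6.10 μg/mL.
C_B = 30.3 mg/L = 30.3 μg/mL.
C_mix = (C_A·V_A + C_B·V_B)/(V_A + V_B) = (6.10×35.8 + 30.3×114) / 149.8 = 24.5 μg/mL = 24.5 mg/L.

24.5 mg/L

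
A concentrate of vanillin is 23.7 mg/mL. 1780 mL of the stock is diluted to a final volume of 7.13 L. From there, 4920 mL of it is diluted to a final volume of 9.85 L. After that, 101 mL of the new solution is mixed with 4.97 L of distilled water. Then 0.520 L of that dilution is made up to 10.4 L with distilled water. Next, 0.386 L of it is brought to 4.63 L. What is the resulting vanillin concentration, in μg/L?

Overall dilution factor = 4.006 × 2.002 × 50.21 × 20 × 11.99 = 9.66 × 10⁴.
23.7 mg/mL / 9.66 × 10⁴ = 2.45 × 10⁻⁴ mg/mL = 245 μg/L.

245 μg/L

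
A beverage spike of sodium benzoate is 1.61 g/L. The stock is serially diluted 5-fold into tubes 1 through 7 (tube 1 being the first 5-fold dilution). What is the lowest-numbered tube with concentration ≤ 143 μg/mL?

tube 2

Tube n has concentration 1.61 g/L / 5ⁿ.
Need 5ⁿ ≥ 1.61 g/L / 143 μg/mL = 11.3, so n ≥ 1.50.
First such tube: n = 2.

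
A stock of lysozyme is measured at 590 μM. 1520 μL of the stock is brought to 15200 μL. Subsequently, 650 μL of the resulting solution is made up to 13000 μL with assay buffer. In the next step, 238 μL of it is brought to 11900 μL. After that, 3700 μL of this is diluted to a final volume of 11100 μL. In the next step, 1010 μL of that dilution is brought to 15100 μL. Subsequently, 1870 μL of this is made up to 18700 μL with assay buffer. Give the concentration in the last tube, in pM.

132 pM

Overall dilution factor = 10 × 20 × 50 × 3 × 14.95 × 10 = 4.49 × 10⁶.
590 μM / 4.49 × 10⁶ = 1.32 × 10⁻⁴ μM = 132 pM.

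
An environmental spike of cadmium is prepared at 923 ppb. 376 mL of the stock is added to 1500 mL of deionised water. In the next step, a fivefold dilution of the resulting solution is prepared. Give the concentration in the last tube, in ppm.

0.0370 ppm

Overall dilution factor = 4.989 × 5 = 24.9.
923 ppb / 24.9 = 37.0 ppb = 0.0370 ppm.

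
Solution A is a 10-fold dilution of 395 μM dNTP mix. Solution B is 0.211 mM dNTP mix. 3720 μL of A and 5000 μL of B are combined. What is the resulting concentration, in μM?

C_A = 395 μM / 10 = 39.5 μM.
C_B = 0.211 mM = 211 μM.
C_mix = (C_A·V_A + C_B·V_B)/(V_A + V_B) = (39.5×3720 + 211×5000) / 8720 = 138 μM.

138 μM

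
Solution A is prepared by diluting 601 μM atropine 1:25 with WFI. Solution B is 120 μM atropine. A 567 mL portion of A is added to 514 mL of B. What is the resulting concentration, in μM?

C_A = 601 μM / 25 = 24.0 μM.
C_mix = (C_A·V_A + C_B·V_B)/(V_A + V_B) = (24.0×567 + 120×514) / 1081 = 69.7 μM.

69.7 μM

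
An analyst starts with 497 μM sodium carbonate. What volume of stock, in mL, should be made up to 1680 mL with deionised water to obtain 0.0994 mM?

336 mL

0.0994 mM = 99.4 μM.
V₁ = C₂V₂/C₁ = 99.4 × 1680 / 497 = 336 mL.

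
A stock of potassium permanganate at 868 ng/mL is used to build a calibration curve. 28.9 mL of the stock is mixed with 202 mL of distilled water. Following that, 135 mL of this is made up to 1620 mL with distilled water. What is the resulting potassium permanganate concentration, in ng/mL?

9.05 ng/mL

Overall dilution factor = 7.990 × 12 = 95.9.
868 ng/mL / 95.9 = 9.05 ng/mL.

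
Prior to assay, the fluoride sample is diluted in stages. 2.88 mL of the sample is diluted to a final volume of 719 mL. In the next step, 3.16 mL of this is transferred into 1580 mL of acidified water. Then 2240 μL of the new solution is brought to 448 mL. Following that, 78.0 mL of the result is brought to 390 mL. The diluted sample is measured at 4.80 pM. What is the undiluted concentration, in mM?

0.600 mM

Overall dilution factor = 249.7 × 501 × 200 × 5 = 1.25 × 10⁸.
Original = 4.80 pM × 1.25 × 10⁸ = 6.00 × 10⁸ pM = 0.600 mM.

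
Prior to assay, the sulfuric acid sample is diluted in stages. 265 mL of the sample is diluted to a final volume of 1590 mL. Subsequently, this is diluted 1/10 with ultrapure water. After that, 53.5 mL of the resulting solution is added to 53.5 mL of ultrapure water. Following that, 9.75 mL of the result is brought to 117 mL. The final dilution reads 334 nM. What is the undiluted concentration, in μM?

481 μM

Overall dilution factor = 6 × 10 × 2 × 12 = 1440.
Original = 334 nM × 1440 = 4.81 × 10⁵ nM = 481 μM.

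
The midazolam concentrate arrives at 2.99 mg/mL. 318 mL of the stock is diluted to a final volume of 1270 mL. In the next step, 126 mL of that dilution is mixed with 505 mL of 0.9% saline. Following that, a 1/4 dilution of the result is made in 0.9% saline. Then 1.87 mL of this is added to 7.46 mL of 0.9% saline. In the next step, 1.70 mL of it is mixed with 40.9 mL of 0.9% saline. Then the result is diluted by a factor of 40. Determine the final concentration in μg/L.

Overall dilution factor = 3.994 × 5.008 × 4 × 4.989 × 25.06 × 40 = 4.00 × 10⁵.
2.99 mg/mL / 4.00 × 10⁵ = 7.47 × 10⁻⁶ mg/mL = 7.47 μg/L.

7.47 μg/L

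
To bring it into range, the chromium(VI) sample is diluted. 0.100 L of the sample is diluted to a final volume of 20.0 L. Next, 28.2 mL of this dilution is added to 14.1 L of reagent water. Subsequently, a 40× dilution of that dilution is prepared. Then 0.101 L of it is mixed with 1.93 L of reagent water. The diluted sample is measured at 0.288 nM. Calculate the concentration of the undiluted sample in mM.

23.2 mM

Overall dilution factor = 200 × 501 × 40 × 20.11 = 8.06 × 10⁷.
Original = 0.288 nM × 8.06 × 10⁷ = 2.32 × 10⁷ nM = 23.2 mM.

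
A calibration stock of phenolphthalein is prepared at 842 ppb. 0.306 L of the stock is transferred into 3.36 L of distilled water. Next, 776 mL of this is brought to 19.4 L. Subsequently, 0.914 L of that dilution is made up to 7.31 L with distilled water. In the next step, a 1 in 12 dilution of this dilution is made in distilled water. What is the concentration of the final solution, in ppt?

29.3 ppt

Overall dilution factor = 11.98 × 25 × 7.998 × 12 = 2.87 × 10⁴.
842 ppb / 2.87 × 10⁴ = 0.0293 ppb = 29.3 ppt.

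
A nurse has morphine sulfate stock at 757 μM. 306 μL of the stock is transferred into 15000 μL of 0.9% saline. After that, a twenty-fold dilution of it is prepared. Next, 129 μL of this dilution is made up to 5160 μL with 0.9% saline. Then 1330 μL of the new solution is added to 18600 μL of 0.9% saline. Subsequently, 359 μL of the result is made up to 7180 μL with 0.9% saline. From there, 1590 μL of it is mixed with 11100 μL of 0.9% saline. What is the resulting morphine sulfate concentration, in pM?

Overall dilution factor = 50.02 × 20 × 40 × 14.98 × 20 × 7.981 = 9.57 × 10⁷.
757 μM / 9.57 × 10⁷ = 7.91 × 10⁻⁶ μM = 7.91 pM.

7.91 pM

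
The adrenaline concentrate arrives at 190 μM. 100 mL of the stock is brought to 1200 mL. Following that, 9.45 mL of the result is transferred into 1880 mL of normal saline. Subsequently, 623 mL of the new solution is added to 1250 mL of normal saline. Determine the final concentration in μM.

Overall dilution factor = 12 × 199.9 × 3.006 = 7213.
190 μM / 7213 = 0.0263 μM.

0.0263 μM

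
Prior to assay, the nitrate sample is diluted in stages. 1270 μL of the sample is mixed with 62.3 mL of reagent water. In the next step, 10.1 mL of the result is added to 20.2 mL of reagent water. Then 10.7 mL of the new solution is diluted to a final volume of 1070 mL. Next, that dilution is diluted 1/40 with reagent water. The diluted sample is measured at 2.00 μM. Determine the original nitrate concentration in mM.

Overall dilution factor = 50.06 × 3 × 100 × 40 = 6.01 × 10⁵.
Original = 2.00 μM × 6.01 × 10⁵ = 1.20 × 10⁶ μM = 1200 mM.

1200 mM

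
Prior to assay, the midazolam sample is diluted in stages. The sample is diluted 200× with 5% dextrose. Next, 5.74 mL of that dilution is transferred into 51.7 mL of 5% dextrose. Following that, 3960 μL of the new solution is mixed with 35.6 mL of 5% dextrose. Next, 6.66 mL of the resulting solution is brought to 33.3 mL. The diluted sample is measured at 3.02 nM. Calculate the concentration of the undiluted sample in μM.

302 μM

Overall dilution factor = 200 × 10.01 × 9.990 × 5 = 10.00 × 10⁴.
Original = 3.02 nM × 10.00 × 10⁴ = 3.02 × 10⁵ nM = 302 μM.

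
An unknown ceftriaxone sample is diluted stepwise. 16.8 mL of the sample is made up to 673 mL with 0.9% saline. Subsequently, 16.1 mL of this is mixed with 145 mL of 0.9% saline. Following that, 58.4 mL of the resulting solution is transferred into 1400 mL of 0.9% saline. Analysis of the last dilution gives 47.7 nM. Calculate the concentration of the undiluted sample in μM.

Overall dilution factor = 40.06 × 10.01 × 24.97 = 1.00 × 10⁴.
Original = 47.7 nM × 1.00 × 10⁴ = 4.77 × 10⁵ nM = 477 μM.

477 μM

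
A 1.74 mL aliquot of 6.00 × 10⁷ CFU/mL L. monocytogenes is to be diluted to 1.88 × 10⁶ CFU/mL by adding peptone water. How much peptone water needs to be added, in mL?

53.8 mL

V₂ = C₁V₁/C₂ = 6.00 × 10⁷ × 1.74 / 1.88 × 10⁶ = 55.5 mL.
Diluent to add = V₂ − V₁ = 55.5 − 1.74 = 53.8 mL.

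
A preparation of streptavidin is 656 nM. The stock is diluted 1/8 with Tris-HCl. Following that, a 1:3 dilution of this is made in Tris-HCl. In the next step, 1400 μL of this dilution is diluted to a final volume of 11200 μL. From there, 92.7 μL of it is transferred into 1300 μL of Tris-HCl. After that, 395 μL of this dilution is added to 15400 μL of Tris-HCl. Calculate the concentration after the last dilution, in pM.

5.69 pM

Overall dilution factor = 8 × 3 × 8 × 15.02 × 39.99 = 1.15 × 10⁵.
656 nM / 1.15 × 10⁵ = 5.69 × 10⁻³ nM = 5.69 pM.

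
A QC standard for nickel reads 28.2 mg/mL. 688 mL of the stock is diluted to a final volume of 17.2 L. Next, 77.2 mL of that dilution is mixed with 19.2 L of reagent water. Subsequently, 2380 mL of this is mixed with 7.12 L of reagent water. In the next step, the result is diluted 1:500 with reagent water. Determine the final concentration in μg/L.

2.26 μg/L

Overall dilution factor = 25 × 249.7 × 3.992 × 500 = 1.25 × 10⁷.
28.2 mg/mL / 1.25 × 10⁷ = 2.26 × 10⁻⁶ mg/mL = 2.26 μg/L.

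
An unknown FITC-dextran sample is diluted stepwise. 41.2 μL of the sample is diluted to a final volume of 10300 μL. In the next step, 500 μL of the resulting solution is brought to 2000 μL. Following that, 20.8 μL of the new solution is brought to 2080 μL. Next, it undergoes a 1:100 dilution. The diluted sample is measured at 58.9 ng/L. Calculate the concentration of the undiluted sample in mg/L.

589 mg/L

Overall dilution factor = 250 × 4 × 100 × 100 = 1.00 × 10⁷.
Original = 58.9 ng/L × 1.00 × 10⁷ = 5.89 × 10⁸ ng/L = 589 mg/L.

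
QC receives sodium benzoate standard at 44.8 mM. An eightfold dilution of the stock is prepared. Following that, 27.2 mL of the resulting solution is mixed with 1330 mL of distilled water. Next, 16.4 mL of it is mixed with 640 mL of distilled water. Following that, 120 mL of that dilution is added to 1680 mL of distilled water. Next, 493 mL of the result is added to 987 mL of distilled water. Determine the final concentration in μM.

0.0623 μM

Overall dilution factor = 8 × 49.90 × 40.02 × 15 × 3.002 = 7.19 × 10⁵.
44.8 mM / 7.19 × 10⁵ = 6.23 × 10⁻⁵ mM = 0.0623 μM.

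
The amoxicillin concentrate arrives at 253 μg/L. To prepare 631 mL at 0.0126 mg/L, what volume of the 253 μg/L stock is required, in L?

0.0314 L

0.0126 mg/L = 12.6 μg/L.
V₁ = C₂V₂/C₁ = 12.6 × 631 / 253 = 31.4 mL = 0.0314 L.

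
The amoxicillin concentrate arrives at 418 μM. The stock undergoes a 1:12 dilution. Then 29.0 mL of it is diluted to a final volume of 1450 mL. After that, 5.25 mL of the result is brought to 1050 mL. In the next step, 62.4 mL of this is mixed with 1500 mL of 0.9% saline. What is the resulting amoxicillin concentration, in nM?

Overall dilution factor = 12 × 50 × 200 × 25.04 = 3.00 × 10⁶.
418 μM / 3.00 × 10⁶ = 1.39 × 10⁻⁴ μM = 0.139 nM.

0.139 nM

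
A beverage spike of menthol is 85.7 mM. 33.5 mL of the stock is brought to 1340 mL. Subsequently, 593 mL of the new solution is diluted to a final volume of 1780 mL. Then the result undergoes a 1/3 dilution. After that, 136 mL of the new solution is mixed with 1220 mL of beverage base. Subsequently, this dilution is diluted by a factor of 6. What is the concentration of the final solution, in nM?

3980 nM

Overall dilution factor = 40 × 3.002 × 3 × 9.971 × 6 = 2.15 × 10⁴.
85.7 mM / 2.15 × 10⁴ = 3.98 × 10⁻³ mM = 3980 nM.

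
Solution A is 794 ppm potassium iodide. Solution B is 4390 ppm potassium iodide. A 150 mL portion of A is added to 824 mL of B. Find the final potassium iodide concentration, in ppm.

3840 ppm

C_mix = (C_A·V_A + C_B·V_B)/(V_A + V_B) = (794×150 + 4390×824) / 974.0 = 3836 ppm.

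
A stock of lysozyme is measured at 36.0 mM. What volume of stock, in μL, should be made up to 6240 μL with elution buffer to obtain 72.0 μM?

72.0 μM = 0.0720 mM.
V₁ = C₂V₂/C₁ = 0.0720 × 6240 / 36.0 = 12.5 μL.

12.5 μL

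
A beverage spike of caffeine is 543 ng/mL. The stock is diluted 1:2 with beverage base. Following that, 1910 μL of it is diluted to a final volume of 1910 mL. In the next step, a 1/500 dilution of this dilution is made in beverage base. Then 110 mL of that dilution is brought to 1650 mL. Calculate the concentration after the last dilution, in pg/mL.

Overall dilution factor = 2 × 1000 × 500 × 15 = 1.50 × 10⁷.
543 ng/mL / 1.50 × 10⁷ = 3.62 × 10⁻⁵ ng/mL = 0.0362 pg/mL.

0.0362 pg/mL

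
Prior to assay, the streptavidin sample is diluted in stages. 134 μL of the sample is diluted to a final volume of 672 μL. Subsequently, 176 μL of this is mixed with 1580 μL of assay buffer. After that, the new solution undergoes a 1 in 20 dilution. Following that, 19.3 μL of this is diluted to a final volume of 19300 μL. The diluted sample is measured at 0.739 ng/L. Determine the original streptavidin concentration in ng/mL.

740 ng/mL

Overall dilution factor = 5.015 × 9.977 × 20 × 1000 = 1.00 × 10⁶.
Original = 0.739 ng/L × 1.00 × 10⁶ = 7.40 × 10⁵ ng/L = 740 ng/mL.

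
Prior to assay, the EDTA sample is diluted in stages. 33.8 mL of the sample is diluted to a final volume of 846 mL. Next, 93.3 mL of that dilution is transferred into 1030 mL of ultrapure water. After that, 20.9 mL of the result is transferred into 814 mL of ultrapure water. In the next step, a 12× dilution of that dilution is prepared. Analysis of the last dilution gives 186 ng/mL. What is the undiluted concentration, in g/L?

Overall dilution factor = 25.03 × 12.04 × 39.95 × 12 = 1.44 × 10⁵.
Original = 186 ng/mL × 1.44 × 10⁵ = 2.69 × 10⁷ ng/mL = 26.9 g/L.

26.9 g/L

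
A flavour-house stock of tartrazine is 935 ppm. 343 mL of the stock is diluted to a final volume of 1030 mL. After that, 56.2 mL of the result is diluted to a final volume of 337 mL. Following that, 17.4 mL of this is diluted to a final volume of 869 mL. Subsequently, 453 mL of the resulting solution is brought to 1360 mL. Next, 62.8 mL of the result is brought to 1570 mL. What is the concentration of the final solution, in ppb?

13.9 ppb

Overall dilution factor = 3.003 × 5.996 × 49.94 × 3.002 × 25 = 6.75 × 10⁴.
935 ppm / 6.75 × 10⁴ = 0.0139 ppm = 13.9 ppb.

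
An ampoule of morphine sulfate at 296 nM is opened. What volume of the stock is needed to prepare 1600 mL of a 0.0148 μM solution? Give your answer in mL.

80.0 mL

0.0148 μM = 14.8 nM.
V₁ = C₂V₂/C₁ = 14.8 × 1600 / 296 = 80.0 mL.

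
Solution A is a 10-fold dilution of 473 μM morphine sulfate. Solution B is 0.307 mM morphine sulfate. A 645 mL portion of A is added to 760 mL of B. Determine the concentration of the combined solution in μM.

188 μM

C_A = 473 μM / 10 = 47.3 μM.
C_B = 0.307 mM = 307 μM.
C_mix = (C_A·V_A + C_B·V_B)/(V_A + V_B) = (47.3×645 + 307×760) / 1405 = 188 μM.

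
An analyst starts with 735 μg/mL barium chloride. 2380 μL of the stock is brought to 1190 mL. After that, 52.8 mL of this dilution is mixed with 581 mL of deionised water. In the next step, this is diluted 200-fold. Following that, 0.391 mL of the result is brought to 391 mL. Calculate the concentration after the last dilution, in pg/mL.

Overall dilution factor = 500 × 12.00 × 200 × 1000 = 1.20 × 10⁹.
735 μg/mL / 1.20 × 10⁹ = 6.12 × 10⁻⁷ μg/mL = 0.612 pg/mL.

0.612 pg/mL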